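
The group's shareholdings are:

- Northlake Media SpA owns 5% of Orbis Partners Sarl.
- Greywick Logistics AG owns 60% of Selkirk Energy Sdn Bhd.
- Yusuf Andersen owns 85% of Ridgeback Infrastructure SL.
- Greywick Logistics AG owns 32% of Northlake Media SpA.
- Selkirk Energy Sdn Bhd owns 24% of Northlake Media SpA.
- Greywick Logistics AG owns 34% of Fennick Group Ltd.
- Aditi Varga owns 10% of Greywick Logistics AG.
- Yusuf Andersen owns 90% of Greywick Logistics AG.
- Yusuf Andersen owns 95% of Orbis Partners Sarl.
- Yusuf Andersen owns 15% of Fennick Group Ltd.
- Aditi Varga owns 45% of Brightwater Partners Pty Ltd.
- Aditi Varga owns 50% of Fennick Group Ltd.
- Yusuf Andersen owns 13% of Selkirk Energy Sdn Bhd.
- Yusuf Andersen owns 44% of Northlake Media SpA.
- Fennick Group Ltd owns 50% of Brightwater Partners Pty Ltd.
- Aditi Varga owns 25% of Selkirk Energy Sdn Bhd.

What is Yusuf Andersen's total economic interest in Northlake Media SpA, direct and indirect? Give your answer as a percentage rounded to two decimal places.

Yusuf reaches Northlake along 4 paths.
Via Greywick: 90% × 32% = 28.8%.
Via Greywick → Selkirk: 90% × 60% × 24% = 12.96%.
Via Selkirk: 13% × 24% = 3.12%.
Direct stake: 44% = 44%.
Total: 28.8% + 12.96% + 3.12% + 44% = 88.88%.

88.88%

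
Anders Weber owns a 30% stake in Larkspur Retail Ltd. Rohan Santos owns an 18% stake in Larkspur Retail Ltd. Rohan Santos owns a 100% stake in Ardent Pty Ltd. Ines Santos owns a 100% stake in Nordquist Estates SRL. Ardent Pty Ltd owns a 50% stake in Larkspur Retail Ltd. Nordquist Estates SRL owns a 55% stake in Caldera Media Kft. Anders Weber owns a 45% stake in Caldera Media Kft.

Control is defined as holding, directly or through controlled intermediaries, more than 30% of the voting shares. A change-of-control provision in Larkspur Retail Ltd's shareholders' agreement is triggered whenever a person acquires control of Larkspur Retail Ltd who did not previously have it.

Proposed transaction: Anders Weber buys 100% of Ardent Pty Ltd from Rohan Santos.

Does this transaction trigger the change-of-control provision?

The purchase adds only to Anders's holdings (Rohan's stake shrinks), so Anders is the only person who could newly come to control Larkspur.
Anders holds 45% of Caldera, so Anders controls Caldera.
In Larkspur, Anders's side holds only 30%, not > 30%.
So before the transaction, Anders does not control Larkspur.
After the purchase, Anders holds 100% of Ardent directly, and Rohan's stake falls to 0%.
Anders holds 100% of Ardent, so Anders controls Ardent.
Anders and Ardent together hold 30% + 50% = 80% of Larkspur, so Anders controls Larkspur.
Anders did not control Larkspur before and does after, so the clause is triggered.

Yes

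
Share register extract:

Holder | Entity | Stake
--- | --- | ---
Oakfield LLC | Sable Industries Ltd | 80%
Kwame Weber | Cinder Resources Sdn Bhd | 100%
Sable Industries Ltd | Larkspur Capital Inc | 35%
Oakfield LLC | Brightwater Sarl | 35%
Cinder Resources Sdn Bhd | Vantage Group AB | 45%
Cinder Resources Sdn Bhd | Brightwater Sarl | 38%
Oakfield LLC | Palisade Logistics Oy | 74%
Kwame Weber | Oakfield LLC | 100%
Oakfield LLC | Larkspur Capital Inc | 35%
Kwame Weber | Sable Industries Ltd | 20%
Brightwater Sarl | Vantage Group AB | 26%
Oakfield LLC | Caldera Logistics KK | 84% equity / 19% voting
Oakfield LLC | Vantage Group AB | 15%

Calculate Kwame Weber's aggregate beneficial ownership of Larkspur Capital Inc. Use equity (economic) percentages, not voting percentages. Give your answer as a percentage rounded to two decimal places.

70.00%

Kwame reaches Larkspur along 3 paths.
Via Oakfield: 100% × 35% = 35%.
Via Oakfield → Sable: 100% × 80% × 35% = 28%.
Via Sable: 20% × 35% = 7%.
Total: 35% + 28% + 7% = 70%.
Rounded: 70.00%.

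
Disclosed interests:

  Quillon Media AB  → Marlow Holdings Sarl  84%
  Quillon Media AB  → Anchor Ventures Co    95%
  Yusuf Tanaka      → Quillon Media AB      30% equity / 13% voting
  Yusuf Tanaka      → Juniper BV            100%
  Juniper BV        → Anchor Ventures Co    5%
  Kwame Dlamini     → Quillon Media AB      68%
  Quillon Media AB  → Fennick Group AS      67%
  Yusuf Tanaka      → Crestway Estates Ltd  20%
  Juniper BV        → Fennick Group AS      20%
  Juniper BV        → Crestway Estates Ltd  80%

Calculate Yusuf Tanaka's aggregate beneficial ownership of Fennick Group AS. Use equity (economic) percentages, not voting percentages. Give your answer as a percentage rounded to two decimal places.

Yusuf reaches Fennick along 2 paths.
Via Quillon: 30% × 67% = 20.1%.
Via Juniper: 100% × 20% = 20%.
Total: 20.1% + 20% = 40.1%.
Rounded: 40.10%.

40.10%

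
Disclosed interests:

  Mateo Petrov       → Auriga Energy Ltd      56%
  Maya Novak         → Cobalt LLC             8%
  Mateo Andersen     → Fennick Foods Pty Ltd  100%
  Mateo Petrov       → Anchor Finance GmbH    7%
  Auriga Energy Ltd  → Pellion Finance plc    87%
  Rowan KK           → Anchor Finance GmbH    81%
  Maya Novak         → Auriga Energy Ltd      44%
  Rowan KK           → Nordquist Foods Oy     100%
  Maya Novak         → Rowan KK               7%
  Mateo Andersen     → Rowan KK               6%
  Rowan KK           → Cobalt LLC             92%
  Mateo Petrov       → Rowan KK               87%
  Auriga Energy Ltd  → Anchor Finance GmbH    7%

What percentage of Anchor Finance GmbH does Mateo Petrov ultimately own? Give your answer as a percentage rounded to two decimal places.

81.39%

Mateo Petrov reaches Anchor along 3 paths.
Via Rowan: 87% × 81% = 70.47%.
Via Auriga: 56% × 7% = 3.92%.
Direct stake: 7% = 7%.
Total: 70.47% + 3.92% + 7% = 81.39%.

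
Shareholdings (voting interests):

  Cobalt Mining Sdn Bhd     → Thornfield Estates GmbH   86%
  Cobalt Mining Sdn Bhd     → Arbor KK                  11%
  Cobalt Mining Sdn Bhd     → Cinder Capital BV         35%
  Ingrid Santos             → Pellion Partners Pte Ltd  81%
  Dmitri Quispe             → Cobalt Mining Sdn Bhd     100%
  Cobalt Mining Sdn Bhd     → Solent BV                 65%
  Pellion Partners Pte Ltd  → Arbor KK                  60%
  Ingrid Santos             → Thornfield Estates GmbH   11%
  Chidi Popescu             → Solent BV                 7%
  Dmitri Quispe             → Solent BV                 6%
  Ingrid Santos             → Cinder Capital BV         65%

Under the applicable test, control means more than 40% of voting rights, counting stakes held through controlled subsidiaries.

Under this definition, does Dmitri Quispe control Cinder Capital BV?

No

Dmitri holds 100% of Cobalt, so Dmitri controls Cobalt.
Cobalt and Dmitri together hold 65% + 6% = 71% of Solent, so Dmitri controls Solent.
Cobalt holds 86% of Thornfield, so Dmitri controls Thornfield.
In Cinder, Dmitri's side holds only 35%, not > 40%.
So Dmitri does not control Cinder.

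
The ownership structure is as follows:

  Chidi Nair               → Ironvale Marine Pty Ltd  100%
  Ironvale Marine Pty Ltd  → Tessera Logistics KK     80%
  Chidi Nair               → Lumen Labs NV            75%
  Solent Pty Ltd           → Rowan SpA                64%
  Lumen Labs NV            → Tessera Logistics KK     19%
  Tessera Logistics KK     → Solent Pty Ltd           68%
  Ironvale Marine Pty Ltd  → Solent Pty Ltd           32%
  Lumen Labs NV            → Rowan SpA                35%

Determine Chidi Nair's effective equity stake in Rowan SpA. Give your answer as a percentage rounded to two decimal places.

87.75%

Chidi reaches Rowan along 4 paths.
Via Ironvale → Tessera → Solent: 100% × 80% × 68% × 64% = 34.816%.
Via Lumen → Tessera → Solent: 75% × 19% × 68% × 64% = 6.2016%.
Via Ironvale → Solent: 100% × 32% × 64% = 20.48%.
Via Lumen: 75% × 35% = 26.25%.
Total: 34.816% + 6.2016% + 20.48% + 26.25% = 87.7476%.
Rounded: 87.75%.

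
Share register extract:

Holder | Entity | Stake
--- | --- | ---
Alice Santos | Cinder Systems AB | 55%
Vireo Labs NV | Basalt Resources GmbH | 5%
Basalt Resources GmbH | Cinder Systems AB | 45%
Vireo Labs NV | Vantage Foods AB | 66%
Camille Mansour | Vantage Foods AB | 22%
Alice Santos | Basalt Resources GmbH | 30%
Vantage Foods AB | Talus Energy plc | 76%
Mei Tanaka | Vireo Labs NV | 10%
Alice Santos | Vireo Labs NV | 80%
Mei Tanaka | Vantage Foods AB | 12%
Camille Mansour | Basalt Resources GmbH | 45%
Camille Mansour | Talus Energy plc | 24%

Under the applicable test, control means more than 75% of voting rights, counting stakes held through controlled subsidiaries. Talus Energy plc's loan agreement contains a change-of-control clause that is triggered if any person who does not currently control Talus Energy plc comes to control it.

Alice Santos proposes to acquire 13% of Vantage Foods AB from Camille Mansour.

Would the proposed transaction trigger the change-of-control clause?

Yes

The purchase adds only to Alice's holdings (Camille's stake shrinks), so Alice is the only person who could newly come to control Talus.
Alice holds 80% of Vireo, so Alice controls Vireo.
Neither Alice nor any entity Alice controls holds any voting interest in Talus.
So before the transaction, Alice does not control Talus.
After the purchase, Alice holds 13% of Vantage directly, and Camille's stake falls to 9%.
Vireo and Alice together hold 66% + 13% = 79% of Vantage, so Alice controls Vantage.
Vantage holds 76% of Talus, so Alice controls Talus.
Alice did not control Talus before and does after, so the clause is triggered.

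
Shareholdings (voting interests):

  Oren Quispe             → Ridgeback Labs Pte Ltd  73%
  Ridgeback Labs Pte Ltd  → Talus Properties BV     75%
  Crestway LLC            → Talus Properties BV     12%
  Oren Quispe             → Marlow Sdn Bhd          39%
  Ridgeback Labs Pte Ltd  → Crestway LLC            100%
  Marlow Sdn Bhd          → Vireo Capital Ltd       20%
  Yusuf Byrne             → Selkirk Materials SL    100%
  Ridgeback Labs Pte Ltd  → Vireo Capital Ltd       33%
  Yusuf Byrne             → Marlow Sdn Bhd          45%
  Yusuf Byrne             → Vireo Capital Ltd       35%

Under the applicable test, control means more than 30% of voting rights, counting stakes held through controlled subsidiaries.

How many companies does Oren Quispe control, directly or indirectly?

Oren holds 39% of Marlow, so Oren controls Marlow.
Oren holds 73% of Ridgeback, so Oren controls Ridgeback.
Marlow and Ridgeback together hold 20% + 33% = 53% of Vireo, so Oren controls Vireo.
Ridgeback holds 100% of Crestway, so Oren controls Crestway.
Ridgeback and Crestway together hold 75% + 12% = 87% of Talus, so Oren controls Talus.
No other company's threshold is met.
Oren controls 5 companies.

5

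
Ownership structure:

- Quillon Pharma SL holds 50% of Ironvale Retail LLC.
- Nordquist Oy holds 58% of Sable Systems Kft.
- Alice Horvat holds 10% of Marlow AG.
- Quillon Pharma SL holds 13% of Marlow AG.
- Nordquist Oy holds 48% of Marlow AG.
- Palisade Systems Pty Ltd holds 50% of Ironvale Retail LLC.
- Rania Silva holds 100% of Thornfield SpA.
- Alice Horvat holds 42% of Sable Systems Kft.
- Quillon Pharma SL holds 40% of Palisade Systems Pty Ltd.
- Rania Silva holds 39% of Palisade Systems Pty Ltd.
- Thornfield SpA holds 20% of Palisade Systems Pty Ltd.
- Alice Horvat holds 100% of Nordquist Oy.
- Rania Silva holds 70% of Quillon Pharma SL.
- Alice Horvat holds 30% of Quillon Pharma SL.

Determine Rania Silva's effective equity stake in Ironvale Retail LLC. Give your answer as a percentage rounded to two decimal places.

78.50%

Rania reaches Ironvale along 4 paths.
Via Palisade: 39% × 50% = 19.5%.
Via Quillon → Palisade: 70% × 40% × 50% = 14%.
Via Thornfield → Palisade: 100% × 20% × 50% = 10%.
Via Quillon: 70% × 50% = 35%.
Total: 19.5% + 14% + 10% + 35% = 78.5%.
Rounded: 78.50%.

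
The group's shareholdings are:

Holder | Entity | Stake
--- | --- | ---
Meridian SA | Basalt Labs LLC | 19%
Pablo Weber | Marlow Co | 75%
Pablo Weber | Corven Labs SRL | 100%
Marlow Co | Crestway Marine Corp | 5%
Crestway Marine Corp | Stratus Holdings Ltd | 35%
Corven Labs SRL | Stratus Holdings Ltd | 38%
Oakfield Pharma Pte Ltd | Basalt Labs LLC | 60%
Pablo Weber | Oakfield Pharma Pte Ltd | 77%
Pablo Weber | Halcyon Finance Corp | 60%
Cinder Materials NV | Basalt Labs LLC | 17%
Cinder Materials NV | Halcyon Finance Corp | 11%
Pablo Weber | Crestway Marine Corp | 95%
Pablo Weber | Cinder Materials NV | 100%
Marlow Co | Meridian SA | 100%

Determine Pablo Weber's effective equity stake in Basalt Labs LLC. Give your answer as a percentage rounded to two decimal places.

77.45%

Pablo reaches Basalt along 3 paths.
Via Cinder: 100% × 17% = 17%.
Via Oakfield: 77% × 60% = 46.2%.
Via Marlow → Meridian: 75% × 100% × 19% = 14.25%.
Total: 17% + 46.2% + 14.25% = 77.45%.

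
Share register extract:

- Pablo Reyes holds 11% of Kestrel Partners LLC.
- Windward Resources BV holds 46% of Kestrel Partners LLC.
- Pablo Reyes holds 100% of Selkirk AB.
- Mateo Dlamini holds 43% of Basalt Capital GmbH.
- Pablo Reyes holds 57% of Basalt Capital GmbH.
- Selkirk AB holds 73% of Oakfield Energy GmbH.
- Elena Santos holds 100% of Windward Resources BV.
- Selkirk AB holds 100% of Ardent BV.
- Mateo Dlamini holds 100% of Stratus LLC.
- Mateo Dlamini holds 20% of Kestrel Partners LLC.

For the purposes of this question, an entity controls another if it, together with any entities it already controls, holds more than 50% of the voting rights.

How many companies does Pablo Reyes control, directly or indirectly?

4

Pablo holds 100% of Selkirk, so Pablo controls Selkirk.
Selkirk holds 73% of Oakfield, so Pablo controls Oakfield.
Pablo holds 57% of Basalt, so Pablo controls Basalt.
Selkirk holds 100% of Ardent, so Pablo controls Ardent.
No other company's threshold is met.
Pablo controls 4 companies.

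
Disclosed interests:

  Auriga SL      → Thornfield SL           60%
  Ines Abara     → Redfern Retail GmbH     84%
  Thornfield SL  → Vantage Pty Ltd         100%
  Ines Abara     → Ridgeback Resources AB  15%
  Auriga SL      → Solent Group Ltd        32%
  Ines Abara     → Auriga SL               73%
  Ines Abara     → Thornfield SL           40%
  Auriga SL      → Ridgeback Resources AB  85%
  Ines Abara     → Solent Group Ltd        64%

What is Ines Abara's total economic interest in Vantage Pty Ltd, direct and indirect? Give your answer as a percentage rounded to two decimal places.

Ines reaches Vantage along 2 paths.
Via Auriga → Thornfield: 73% × 60% × 100% = 43.8%.
Via Thornfield: 40% × 100% = 40%.
Total: 43.8% + 40% = 83.8%.
Rounded: 83.80%.

83.80%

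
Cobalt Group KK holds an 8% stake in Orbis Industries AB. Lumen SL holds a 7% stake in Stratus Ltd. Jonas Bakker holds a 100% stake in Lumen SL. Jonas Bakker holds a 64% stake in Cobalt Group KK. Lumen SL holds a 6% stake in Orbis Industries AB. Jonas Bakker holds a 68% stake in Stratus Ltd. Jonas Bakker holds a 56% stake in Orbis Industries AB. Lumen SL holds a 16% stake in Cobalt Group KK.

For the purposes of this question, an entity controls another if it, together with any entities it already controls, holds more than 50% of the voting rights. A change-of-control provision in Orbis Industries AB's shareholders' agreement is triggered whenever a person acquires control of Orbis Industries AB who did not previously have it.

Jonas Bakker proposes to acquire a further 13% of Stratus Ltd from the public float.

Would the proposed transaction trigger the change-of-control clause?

The purchase changes only Jonas's holdings, so Jonas is the only person who could newly come to control Orbis.
Jonas holds 100% of Lumen, so Jonas controls Lumen.
Jonas and Lumen together hold 64% + 16% = 80% of Cobalt, so Jonas controls Cobalt.
Lumen and Jonas and Cobalt together hold 6% + 56% + 8% = 70% of Orbis, so Jonas controls Orbis.
So Jonas already controls Orbis before the transaction.
After the purchase, Jonas's direct stake in Stratus rises to 68% + 13% = 81%.
Jonas controlled Orbis already, so this is not a new person acquiring control; every other person's position is unchanged or reduced.
No new person acquires control, so the clause is not triggered.

No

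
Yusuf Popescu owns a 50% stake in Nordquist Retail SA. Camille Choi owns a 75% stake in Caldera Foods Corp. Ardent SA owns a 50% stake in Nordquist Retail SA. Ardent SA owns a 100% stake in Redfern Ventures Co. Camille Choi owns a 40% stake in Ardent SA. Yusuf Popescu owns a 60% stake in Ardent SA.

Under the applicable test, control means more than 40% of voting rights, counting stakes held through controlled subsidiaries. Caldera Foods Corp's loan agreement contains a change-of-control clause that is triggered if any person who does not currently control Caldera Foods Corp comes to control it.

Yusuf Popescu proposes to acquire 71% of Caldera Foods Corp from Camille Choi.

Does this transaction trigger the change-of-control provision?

Yes

The purchase adds only to Yusuf's holdings (Camille's stake shrinks), so Yusuf is the only person who could newly come to control Caldera.
Yusuf holds 60% of Ardent, so Yusuf controls Ardent.
Ardent and Yusuf together hold 50% + 50% = 100% of Nordquist, so Yusuf controls Nordquist.
Ardent holds 100% of Redfern, so Yusuf controls Redfern.
Neither Yusuf nor any entity Yusuf controls holds any voting interest in Caldera.
So before the transaction, Yusuf does not control Caldera.
After the purchase, Yusuf holds 71% of Caldera directly, and Camille's stake falls to 4%.
Yusuf holds 71% of Caldera, so Yusuf controls Caldera.
Yusuf did not control Caldera before and does after, so the clause is triggered.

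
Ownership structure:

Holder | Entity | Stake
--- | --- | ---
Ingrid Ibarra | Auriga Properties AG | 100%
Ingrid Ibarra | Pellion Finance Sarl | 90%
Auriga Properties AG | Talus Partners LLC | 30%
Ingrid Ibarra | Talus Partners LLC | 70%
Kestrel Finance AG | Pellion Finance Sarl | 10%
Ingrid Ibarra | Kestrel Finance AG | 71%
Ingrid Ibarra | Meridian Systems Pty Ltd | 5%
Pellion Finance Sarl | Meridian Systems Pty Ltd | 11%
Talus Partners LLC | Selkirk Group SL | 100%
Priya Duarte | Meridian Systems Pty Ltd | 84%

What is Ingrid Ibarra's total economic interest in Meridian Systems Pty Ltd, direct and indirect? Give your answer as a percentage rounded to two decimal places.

15.68%

Ingrid reaches Meridian along 3 paths.
Direct stake: 5% = 5%.
Via Kestrel → Pellion: 71% × 10% × 11% = 0.781%.
Via Pellion: 90% × 11% = 9.9%.
Total: 5% + 0.781% + 9.9% = 15.681%.
Rounded: 15.68%.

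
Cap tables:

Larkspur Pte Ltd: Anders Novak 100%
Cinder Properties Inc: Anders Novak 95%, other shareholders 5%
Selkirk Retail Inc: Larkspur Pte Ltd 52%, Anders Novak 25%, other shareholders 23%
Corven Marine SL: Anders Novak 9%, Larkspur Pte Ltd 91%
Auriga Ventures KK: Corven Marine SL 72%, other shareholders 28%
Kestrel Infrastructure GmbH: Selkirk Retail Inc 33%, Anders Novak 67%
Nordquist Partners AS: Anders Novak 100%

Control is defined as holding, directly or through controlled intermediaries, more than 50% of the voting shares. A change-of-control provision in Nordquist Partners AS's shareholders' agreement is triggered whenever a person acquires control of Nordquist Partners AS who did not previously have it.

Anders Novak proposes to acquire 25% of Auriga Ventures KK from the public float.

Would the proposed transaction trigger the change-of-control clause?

The purchase changes only Anders's holdings, so Anders is the only person who could newly come to control Nordquist.
Anders holds 100% of Nordquist, so Anders controls Nordquist.
So Anders already controls Nordquist before the transaction.
After the purchase, Anders holds 25% of Auriga directly.
Anders controlled Nordquist already, so this is not a new person acquiring control; every other person's position is unchanged or reduced.
No new person acquires control, so the clause is not triggered.

No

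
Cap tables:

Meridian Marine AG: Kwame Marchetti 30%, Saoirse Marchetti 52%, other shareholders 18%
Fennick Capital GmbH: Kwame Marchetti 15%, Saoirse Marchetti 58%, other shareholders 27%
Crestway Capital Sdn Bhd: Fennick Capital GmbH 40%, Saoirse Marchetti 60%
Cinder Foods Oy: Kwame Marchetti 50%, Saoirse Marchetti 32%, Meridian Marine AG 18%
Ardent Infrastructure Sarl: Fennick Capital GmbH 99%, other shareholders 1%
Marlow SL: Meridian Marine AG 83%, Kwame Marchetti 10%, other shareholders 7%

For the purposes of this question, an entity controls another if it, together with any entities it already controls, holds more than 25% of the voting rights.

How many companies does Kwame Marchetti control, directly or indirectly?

3

Kwame holds 30% of Meridian, so Kwame controls Meridian.
Kwame and Meridian together hold 50% + 18% = 68% of Cinder, so Kwame controls Cinder.
Meridian and Kwame together hold 83% + 10% = 93% of Marlow, so Kwame controls Marlow.
No other company's threshold is met.
Kwame controls 3 companies.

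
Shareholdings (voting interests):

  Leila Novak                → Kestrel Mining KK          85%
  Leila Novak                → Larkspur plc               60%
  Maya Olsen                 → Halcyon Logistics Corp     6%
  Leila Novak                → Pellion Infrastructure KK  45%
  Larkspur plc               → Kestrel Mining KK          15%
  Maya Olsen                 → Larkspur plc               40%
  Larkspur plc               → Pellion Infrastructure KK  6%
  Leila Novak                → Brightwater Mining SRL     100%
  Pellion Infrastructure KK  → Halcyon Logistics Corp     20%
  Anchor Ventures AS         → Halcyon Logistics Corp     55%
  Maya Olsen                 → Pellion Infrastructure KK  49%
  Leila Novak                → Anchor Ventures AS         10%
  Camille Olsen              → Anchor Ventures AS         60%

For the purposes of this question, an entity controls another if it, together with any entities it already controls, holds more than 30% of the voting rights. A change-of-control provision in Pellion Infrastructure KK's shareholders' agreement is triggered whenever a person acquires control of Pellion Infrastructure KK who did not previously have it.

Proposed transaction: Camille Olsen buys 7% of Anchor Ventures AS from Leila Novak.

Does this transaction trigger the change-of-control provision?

The purchase adds only to Camille's holdings (Leila's stake shrinks), so Camille is the only person who could newly come to control Pellion.
Camille holds 60% of Anchor, so Camille controls Anchor.
Anchor holds 55% of Halcyon, so Camille controls Halcyon.
Neither Camille nor any entity Camille controls holds any voting interest in Pellion.
So before the transaction, Camille does not control Pellion.
After the purchase, Camille's direct stake in Anchor rises to 60% + 7% = 67%, and Leila's stake falls to 3%.
Camille holds 67% of Anchor, so Camille controls Anchor.
After the transaction, neither Camille nor any entity Camille controls holds a voting interest in Pellion, so Camille still does not control it.
No new person acquires control, so the clause is not triggered.

No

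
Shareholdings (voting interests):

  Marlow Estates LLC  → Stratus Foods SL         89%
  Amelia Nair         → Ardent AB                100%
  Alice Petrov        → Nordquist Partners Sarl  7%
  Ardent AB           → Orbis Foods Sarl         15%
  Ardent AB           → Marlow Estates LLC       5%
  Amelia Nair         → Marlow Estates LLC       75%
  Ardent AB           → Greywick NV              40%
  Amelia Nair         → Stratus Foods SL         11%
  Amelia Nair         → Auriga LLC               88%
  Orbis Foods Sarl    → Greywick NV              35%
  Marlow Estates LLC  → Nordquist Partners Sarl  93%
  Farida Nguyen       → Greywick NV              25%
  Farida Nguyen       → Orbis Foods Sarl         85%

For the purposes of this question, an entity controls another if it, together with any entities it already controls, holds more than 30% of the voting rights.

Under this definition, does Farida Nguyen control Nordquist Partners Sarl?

Farida holds 85% of Orbis, so Farida controls Orbis.
Farida and Orbis together hold 25% + 35% = 60% of Greywick, so Farida controls Greywick.
Neither Farida nor any entity Farida controls holds any voting interest in Nordquist.
So Farida does not control Nordquist.

No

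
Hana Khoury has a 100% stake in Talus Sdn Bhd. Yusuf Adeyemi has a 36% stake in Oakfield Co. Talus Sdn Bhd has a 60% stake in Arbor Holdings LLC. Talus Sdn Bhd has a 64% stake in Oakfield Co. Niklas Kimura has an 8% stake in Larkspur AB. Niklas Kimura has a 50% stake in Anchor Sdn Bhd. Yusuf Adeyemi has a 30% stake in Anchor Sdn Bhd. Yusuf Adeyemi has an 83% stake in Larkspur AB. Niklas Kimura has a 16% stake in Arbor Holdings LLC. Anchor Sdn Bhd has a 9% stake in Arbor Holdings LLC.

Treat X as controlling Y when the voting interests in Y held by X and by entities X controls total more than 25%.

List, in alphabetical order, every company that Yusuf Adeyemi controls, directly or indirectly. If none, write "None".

Anchor Sdn Bhd, Larkspur AB, Oakfield Co

Yusuf holds 83% of Larkspur, so Yusuf controls Larkspur.
Yusuf holds 30% of Anchor, so Yusuf controls Anchor.
Yusuf holds 36% of Oakfield, so Yusuf controls Oakfield.
No other company's threshold is met.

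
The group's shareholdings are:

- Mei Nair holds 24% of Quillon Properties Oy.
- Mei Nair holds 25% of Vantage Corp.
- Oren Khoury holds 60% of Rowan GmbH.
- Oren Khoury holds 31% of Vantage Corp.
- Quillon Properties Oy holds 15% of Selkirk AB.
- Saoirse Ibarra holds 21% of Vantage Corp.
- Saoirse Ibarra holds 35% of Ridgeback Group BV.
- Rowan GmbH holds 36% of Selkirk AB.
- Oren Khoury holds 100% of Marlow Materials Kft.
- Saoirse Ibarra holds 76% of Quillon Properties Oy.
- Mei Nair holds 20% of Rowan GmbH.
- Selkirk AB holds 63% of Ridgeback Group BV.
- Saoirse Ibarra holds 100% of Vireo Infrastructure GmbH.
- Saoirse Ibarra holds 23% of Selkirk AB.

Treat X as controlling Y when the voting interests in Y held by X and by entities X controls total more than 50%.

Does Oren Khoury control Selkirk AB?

No

Oren holds 60% of Rowan, so Oren controls Rowan.
Oren holds 100% of Marlow, so Oren controls Marlow.
In Selkirk, Oren's side holds only 36%, not > 50%.
So Oren does not control Selkirk.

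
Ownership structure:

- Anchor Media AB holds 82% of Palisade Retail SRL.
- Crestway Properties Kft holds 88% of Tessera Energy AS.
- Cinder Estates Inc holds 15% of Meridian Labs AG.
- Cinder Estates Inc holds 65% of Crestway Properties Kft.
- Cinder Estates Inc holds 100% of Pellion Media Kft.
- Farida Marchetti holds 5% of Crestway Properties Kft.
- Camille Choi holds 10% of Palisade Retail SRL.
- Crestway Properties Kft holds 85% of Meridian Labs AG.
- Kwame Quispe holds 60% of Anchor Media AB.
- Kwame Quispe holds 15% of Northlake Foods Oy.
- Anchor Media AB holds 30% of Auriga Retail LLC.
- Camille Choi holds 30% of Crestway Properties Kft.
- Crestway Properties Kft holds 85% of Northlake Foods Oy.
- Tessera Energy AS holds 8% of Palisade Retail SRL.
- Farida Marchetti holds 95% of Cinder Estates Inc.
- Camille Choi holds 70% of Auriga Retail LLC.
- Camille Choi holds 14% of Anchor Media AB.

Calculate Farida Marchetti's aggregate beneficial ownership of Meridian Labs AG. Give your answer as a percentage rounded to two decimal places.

Farida reaches Meridian along 3 paths.
Via Cinder → Crestway: 95% × 65% × 85% = 52.4875%.
Via Crestway: 5% × 85% = 4.25%.
Via Cinder: 95% × 15% = 14.25%.
Total: 52.4875% + 4.25% + 14.25% = 70.9875%.
Rounded: 70.99%.

70.99%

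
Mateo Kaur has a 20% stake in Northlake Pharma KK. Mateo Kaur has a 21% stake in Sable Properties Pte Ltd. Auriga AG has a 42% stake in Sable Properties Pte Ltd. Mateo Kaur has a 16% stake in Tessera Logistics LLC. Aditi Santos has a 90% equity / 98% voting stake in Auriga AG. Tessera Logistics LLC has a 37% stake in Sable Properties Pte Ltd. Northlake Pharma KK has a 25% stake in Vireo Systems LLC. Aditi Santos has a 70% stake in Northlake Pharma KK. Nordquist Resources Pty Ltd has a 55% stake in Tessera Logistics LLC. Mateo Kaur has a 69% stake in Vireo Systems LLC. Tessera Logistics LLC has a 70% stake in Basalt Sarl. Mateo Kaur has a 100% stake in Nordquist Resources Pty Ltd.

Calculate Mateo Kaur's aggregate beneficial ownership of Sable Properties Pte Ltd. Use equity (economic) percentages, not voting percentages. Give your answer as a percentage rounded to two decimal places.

47.27%

Mateo reaches Sable along 3 paths.
Direct stake: 21% = 21%.
Via Tessera: 16% × 37% = 5.92%.
Via Nordquist → Tessera: 100% × 55% × 37% = 20.35%.
Total: 21% + 5.92% + 20.35% = 47.27%.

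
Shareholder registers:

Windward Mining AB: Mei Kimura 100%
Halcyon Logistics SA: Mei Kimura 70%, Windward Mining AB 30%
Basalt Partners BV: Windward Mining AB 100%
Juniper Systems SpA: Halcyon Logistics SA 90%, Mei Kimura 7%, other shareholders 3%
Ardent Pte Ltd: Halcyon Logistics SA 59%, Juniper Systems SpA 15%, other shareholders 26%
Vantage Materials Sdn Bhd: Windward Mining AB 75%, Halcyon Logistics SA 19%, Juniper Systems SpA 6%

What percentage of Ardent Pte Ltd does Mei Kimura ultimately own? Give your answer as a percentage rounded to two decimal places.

Mei reaches Ardent along 5 paths.
Via Halcyon: 70% × 59% = 41.3%.
Via Windward → Halcyon: 100% × 30% × 59% = 17.7%.
Via Halcyon → Juniper: 70% × 90% × 15% = 9.45%.
Via Windward → Halcyon → Juniper: 100% × 30% × 90% × 15% = 4.05%.
Via Juniper: 7% × 15% = 1.05%.
Total: 41.3% + 17.7% + 9.45% + 4.05% + 1.05% = 73.55%.

73.55%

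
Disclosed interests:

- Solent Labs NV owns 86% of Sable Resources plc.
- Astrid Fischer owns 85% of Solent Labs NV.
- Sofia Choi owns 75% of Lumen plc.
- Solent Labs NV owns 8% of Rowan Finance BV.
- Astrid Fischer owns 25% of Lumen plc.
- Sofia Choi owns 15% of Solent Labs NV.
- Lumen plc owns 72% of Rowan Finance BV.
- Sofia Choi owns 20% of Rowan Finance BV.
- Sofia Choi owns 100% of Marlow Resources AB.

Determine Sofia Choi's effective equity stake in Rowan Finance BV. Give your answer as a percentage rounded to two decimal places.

75.20%

Sofia reaches Rowan along 3 paths.
Direct stake: 20% = 20%.
Via Lumen: 75% × 72% = 54%.
Via Solent: 15% × 8% = 1.2%.
Total: 20% + 54% + 1.2% = 75.2%.
Rounded: 75.20%.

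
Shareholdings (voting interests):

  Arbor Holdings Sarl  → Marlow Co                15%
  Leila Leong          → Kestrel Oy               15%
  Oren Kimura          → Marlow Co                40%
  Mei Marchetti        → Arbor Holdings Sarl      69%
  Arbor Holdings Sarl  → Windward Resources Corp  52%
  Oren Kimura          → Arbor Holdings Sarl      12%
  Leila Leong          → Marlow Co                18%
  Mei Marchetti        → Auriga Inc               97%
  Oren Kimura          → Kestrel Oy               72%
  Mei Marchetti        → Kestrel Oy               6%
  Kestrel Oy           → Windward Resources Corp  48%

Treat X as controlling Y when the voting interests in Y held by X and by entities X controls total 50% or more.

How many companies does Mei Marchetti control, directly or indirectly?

Mei holds 69% of Arbor, so Mei controls Arbor.
Arbor holds 52% of Windward, so Mei controls Windward.
Mei holds 97% of Auriga, so Mei controls Auriga.
No other company's threshold is met.
Mei controls 3 companies.

3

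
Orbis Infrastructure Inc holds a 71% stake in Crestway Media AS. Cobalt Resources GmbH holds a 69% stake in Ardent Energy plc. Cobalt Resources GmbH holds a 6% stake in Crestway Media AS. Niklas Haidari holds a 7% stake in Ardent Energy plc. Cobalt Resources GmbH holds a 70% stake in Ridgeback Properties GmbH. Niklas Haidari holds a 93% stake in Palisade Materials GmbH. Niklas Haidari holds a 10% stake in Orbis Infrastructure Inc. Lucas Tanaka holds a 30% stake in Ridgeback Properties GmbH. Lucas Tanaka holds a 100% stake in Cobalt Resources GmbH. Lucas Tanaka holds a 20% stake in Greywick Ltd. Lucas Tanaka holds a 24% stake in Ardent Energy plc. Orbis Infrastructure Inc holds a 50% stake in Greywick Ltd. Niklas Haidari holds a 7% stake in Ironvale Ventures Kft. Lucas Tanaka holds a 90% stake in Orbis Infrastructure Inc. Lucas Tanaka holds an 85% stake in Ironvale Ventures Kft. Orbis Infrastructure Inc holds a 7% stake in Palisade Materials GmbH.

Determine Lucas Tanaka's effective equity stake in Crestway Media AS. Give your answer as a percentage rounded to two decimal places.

69.90%

Lucas reaches Crestway along 2 paths.
Via Cobalt: 100% × 6% = 6%.
Via Orbis: 90% × 71% = 63.9%.
Total: 6% + 63.9% = 69.9%.
Rounded: 69.90%.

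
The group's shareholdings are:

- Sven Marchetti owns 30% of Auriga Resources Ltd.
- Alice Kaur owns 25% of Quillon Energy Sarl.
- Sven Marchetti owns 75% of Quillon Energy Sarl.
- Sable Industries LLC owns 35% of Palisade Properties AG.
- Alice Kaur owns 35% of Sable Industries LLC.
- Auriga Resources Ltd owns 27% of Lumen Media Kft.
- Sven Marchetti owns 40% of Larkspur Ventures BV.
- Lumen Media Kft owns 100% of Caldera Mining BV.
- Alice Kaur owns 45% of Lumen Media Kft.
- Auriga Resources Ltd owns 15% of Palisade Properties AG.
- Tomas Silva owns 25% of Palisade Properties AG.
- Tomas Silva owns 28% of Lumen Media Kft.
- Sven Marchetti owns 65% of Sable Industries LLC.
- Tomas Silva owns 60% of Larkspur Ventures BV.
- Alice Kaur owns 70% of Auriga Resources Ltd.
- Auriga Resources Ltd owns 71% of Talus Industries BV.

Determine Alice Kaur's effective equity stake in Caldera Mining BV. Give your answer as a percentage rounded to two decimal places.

Alice reaches Caldera along 2 paths.
Via Lumen: 45% × 100% = 45%.
Via Auriga → Lumen: 70% × 27% × 100% = 18.9%.
Total: 45% + 18.9% = 63.9%.
Rounded: 63.90%.

63.90%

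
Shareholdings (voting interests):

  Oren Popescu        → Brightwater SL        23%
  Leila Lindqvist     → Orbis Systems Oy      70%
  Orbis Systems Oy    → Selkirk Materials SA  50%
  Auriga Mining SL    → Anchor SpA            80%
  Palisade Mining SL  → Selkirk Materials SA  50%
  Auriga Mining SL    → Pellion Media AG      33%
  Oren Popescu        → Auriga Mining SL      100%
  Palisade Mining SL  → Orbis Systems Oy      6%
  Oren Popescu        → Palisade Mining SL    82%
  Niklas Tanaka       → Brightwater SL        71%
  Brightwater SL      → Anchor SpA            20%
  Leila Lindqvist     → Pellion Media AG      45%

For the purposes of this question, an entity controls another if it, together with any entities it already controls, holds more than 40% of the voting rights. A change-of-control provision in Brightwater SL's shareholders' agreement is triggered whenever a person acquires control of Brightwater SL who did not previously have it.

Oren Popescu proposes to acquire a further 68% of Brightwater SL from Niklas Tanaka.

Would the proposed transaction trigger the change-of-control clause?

The purchase adds only to Oren's holdings (Niklas's stake shrinks), so Oren is the only person who could newly come to control Brightwater.
Oren holds 82% of Palisade, so Oren controls Palisade.
Oren holds 100% of Auriga, so Oren controls Auriga.
Auriga holds 80% of Anchor, so Oren controls Anchor.
Palisade holds 50% of Selkirk, so Oren controls Selkirk.
In Brightwater, Oren's side holds only 23%, not > 40%.
So before the transaction, Oren does not control Brightwater.
After the purchase, Oren's direct stake in Brightwater rises to 23% + 68% = 91%, and Niklas's stake falls to 3%.
Oren holds 91% of Brightwater, so Oren controls Brightwater.
Oren did not control Brightwater before and does after, so the clause is triggered.

Yes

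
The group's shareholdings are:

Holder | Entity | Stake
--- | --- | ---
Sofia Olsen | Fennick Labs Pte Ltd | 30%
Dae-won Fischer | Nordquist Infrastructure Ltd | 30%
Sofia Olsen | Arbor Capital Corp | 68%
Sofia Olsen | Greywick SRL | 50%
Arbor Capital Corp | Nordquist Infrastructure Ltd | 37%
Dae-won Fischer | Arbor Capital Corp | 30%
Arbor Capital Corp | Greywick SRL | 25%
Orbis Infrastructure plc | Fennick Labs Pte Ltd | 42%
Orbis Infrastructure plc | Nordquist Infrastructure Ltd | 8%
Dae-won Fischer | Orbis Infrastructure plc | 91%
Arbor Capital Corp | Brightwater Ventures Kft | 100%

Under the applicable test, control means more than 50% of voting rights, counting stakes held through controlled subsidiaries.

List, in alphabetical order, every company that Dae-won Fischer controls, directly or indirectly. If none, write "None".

Dae-won holds 91% of Orbis, so Dae-won controls Orbis.
No other company's threshold is met.

Orbis Infrastructure plc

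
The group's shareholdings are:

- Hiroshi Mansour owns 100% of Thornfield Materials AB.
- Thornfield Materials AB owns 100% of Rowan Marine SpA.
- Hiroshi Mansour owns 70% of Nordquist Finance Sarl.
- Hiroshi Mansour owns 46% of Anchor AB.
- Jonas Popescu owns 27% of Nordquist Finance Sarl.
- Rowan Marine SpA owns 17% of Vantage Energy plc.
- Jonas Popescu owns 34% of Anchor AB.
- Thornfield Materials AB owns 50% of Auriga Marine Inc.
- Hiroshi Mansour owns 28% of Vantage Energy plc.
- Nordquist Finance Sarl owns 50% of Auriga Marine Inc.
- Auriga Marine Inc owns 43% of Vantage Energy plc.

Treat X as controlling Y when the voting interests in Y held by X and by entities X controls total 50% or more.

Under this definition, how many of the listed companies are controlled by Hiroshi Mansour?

5

Hiroshi holds 100% of Thornfield, so Hiroshi controls Thornfield.
Hiroshi holds 70% of Nordquist, so Hiroshi controls Nordquist.
Thornfield holds 100% of Rowan, so Hiroshi controls Rowan.
Nordquist and Thornfield together hold 50% + 50% = 100% of Auriga, so Hiroshi controls Auriga.
Rowan and Hiroshi and Auriga together hold 17% + 28% + 43% = 88% of Vantage, so Hiroshi controls Vantage.
No other company's threshold is met.
Hiroshi controls 5 companies.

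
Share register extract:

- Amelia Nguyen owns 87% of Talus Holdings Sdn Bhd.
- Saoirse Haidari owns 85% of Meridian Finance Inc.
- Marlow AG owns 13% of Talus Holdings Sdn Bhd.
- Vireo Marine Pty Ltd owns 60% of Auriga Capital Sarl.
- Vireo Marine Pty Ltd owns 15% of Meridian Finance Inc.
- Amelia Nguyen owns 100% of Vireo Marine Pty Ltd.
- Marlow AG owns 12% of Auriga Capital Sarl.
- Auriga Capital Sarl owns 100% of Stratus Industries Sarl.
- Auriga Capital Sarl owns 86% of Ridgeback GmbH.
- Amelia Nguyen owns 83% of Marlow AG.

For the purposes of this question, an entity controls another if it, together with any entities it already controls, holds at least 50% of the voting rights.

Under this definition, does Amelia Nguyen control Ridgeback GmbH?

Yes

Amelia holds 100% of Vireo, so Amelia controls Vireo.
Amelia holds 83% of Marlow, so Amelia controls Marlow.
Vireo and Marlow together hold 60% + 12% = 72% of Auriga, so Amelia controls Auriga.
Auriga holds 86% of Ridgeback, so Amelia controls Ridgeback.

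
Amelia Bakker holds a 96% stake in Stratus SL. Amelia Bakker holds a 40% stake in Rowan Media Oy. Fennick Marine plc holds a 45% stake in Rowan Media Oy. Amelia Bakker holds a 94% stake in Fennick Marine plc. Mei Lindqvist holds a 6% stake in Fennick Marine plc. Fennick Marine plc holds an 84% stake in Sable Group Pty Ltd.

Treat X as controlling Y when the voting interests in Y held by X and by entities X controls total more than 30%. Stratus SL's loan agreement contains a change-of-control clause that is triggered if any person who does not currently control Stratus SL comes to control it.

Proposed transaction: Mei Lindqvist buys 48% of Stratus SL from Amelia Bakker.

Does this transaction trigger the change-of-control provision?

Yes

The purchase adds only to Mei's holdings (Amelia's stake shrinks), so Mei is the only person who could newly come to control Stratus.
Mei's largest direct stake is 6% in Fennick, which does not meet the threshold, so Mei controls no company.
Neither Mei nor any entity Mei controls holds any voting interest in Stratus.
So before the transaction, Mei does not control Stratus.
After the purchase, Mei holds 48% of Stratus directly, and Amelia's stake falls to 48%.
Mei holds 48% of Stratus, so Mei controls Stratus.
Mei did not control Stratus before and does after, so the clause is triggered.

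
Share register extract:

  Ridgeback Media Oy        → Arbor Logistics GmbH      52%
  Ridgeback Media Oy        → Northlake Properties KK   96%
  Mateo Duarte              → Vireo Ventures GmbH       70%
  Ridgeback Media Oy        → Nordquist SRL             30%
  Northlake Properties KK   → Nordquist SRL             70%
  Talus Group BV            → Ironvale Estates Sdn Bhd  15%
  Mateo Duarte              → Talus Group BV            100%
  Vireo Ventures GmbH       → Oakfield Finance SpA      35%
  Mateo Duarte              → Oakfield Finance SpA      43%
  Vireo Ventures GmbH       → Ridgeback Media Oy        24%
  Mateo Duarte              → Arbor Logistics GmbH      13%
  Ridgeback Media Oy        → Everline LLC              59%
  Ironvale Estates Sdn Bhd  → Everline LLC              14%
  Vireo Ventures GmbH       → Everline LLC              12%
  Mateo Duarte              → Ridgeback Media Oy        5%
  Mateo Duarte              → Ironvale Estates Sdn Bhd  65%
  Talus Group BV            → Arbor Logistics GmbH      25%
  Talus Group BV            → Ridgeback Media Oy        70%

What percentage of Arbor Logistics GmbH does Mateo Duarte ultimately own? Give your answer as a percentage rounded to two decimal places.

Mateo reaches Arbor along 5 paths.
Via Talus → Ridgeback: 100% × 70% × 52% = 36.4%.
Via Vireo → Ridgeback: 70% × 24% × 52% = 8.736%.
Via Ridgeback: 5% × 52% = 2.6%.
Via Talus: 100% × 25% = 25%.
Direct stake: 13% = 13%.
Total: 36.4% + 8.736% + 2.6% + 25% + 13% = 85.736%.
Rounded: 85.74%.

85.74%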